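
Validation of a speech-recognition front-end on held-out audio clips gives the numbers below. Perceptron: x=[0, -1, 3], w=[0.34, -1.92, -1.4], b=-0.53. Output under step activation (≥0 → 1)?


z = (0)·(0.34) + (-1)·(-1.92) + (3)·(-1.4) - 0.53
  = -2.81
step(z) = 0 (z<0)

0


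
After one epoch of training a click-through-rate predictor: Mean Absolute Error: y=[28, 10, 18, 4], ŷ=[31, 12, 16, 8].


Absolute errors: |28-31|=3, |10-12|=2, |18-16|=2, |4-8|=4
Sum = 11
MAE = 11/4 = 11/4

11/4


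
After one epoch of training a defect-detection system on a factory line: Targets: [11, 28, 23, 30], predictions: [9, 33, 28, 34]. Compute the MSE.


Squared errors: (11-9)²=4, (28-33)²=25, (23-28)²=25, (30-34)²=16
Sum = 70
MSE = 70/4 = 35/2

35/2


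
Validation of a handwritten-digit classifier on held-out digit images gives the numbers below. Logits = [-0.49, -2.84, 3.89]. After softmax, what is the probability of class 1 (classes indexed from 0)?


Exponentials: e^-0.49=0.6126, e^-2.84=0.0584, e^3.89=48.9109
Sum = 49.5819
Softmax = [0.0124, 0.0012, 0.9865]
p[1] = 0.0584/49.5819 = 0.0012

0.0012


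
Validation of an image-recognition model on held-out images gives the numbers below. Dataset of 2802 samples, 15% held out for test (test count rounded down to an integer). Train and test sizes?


Test = ⌊2802·15/100⌋ = 420
Train = 2802 - 420 = 2382

Train: 2382, Test: 420


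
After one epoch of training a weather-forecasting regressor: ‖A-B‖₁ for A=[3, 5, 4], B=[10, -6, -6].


d = |3-10| + |5+ 6| + |4+ 6|
  = 7 + 11 + 10
  = 28

28


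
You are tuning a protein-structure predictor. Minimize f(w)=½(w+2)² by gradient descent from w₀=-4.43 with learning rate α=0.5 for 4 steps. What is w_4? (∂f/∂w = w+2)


step 1: grad = -4.43+2 = -2.43; w = -4.43 - 0.5·(-2.43) = -3.215
step 2: grad = -3.215+2 = -1.215; w = -3.215 - 0.5·(-1.215) = -2.6075
step 3: grad = -2.6075+2 = -0.6075; w = -2.6075 - 0.5·(-0.6075) = -2.30375
step 4: grad = -2.30375+2 = -0.30375; w = -2.30375 - 0.5·(-0.30375) = -2.151875

-2.151875


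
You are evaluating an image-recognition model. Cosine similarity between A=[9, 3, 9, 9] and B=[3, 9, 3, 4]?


A·B = 9·3 + 3·9 + 9·3 + 9·4 = 117
‖A‖ = √252 = 15.8745, ‖B‖ = √115 = 10.7238
cos = 117/(√252·√115) = 117/√28980 = 0.6873

0.6873


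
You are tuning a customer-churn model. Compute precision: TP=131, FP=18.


Precision = TP/(TP+FP)
= 131/(131+18)
= 131/149 = 87.92%

87.92%


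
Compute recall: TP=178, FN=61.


Recall = TP/(TP+FN)
= 178/(178+61)
= 178/239 = 74.48%

74.48%


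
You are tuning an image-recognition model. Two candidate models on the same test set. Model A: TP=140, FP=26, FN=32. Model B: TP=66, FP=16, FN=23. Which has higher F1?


Model A: P=140/166=0.8434, R=140/172=0.814, F1=2PR/(P+R)=2TP/(2TP+FP+FN)=280/338=0.8284
Model B: P=66/82=0.8049, R=66/89=0.7416, F1=2PR/(P+R)=2TP/(2TP+FP+FN)=132/171=0.7719
0.8284 > 0.7719 → Model A

Model A


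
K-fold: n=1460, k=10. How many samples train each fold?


Fold size = 1460/10 = 146
Training per fold = 1460 - 146 = 1314

1314


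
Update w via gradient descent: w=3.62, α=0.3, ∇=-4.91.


w_new = w - α·∇
= 3.62 - 0.3·-4.91
= 3.62 + 1.473
= 5.093

5.093


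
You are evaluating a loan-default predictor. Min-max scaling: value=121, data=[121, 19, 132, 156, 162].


min=19, max=162
(121-19)/(162-19) = 102/143 = 0.7133

0.7133


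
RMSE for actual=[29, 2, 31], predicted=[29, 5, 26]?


MSE = 34/3 = 11.3333
RMSE = √(34/3) = 3.3665

3.3665


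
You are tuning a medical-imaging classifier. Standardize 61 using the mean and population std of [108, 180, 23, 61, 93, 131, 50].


μ = 92.2857, σ = 49.2913
z = (61 - 92.2857)/49.2913 = -0.6347

-0.6347


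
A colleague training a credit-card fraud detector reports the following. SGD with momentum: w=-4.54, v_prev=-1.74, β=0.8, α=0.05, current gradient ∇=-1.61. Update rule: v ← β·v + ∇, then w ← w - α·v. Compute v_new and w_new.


v_new = 0.8·-1.74 - 1.61 = -1.392 - 1.61 = -3.002
w_new = -4.54 - 0.05·-3.002 = -4.54 + 0.1501 = -4.3899

v_new=-3.002, w_new=-4.3899


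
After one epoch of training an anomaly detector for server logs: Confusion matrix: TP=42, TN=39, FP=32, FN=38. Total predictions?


Total = TP + TN + FP + FN
= 42 + 39 + 32 + 38
= 151
(Predicted positive: 74, predicted negative: 77)

151


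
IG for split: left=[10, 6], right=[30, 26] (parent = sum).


Parent = [40, 32], H_parent = 0.9911
H_left = 0.9544 (n=16), H_right = 0.9963 (n=56)
H_children = (16/72)·0.9544 + (56/72)·0.9963 = 0.987
IG = 0.9911 - 0.987 = 0.0041

0.0041


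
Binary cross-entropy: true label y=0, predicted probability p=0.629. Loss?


BCE = -[y·ln(p) + (1-y)·ln(1-p)]
= -0 - 1·ln(1-0.629)
= -ln(0.371) = 0.9916

0.9916


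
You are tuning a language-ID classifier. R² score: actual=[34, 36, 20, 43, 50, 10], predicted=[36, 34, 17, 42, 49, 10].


ȳ = 32.1667
SS_res = Σ(y-ŷ)² = 19
SS_tot = Σ(y-ȳ)² = 1092.83
R² = 1 - SS_res/SS_tot = 1 - 0.0174 = 0.9826

0.9826


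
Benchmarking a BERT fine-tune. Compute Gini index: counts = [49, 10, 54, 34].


Probabilities: [49/147, 10/147, 54/147, 34/147] ≈ [0.3333, 0.068, 0.3673, 0.2313]
Σpᵢ² = (2401 + 100 + 2916 + 1156)/147² = 6573/21609
Gini = 1 - Σpᵢ² = 1 - 6573/21609 = 0.6958

0.6958


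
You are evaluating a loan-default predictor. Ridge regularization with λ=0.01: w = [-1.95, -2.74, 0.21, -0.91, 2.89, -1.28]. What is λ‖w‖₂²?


‖w‖₂² = (-1.95)² + (-2.74)² + (0.21)² + (-0.91)² + (2.89)² + (-1.28)²
     = 3.8025 + 7.5076 + 0.0441 + 0.8281 + 8.3521 + 1.6384
     = 22.1728
λ·‖w‖₂² = 0.01·22.1728 = 0.221728

0.221728


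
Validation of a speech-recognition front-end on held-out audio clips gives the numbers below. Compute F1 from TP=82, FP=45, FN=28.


Precision = 82/127 = 0.6457
Recall = 82/110 = 0.7455
F1 = 2·P·R/(P+R) = 2·TP/(2·TP+FP+FN) = 164/(164+45+28) = 164/237 = 0.692

0.692


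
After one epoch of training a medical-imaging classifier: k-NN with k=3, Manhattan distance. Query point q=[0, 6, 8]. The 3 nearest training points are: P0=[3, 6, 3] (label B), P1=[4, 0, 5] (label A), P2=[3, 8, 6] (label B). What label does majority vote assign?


d(q,P0) = 8  (label B)
d(q,P1) = 13  (label A)
d(q,P2) = 7  (label B)
Votes: A=1, B=2
Majority → B

B


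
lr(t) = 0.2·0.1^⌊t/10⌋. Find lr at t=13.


n_drops = ⌊13/10⌋ = 1
lr = 0.2·0.1^1 = 0.2·0.1 = 0.02

0.02


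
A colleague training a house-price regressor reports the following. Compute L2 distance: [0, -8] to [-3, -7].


d = √((0+ 3)² + (-8+ 7)²)
  = √(9 + 1)
  = √10 = 3.1623

3.1623


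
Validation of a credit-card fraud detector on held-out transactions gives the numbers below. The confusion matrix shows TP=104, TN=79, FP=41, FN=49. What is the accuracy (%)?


Accuracy = (TP+TN)/(TP+TN+FP+FN)
= (104+79)/(273)
= 183/273 = 67.03%

67.03%


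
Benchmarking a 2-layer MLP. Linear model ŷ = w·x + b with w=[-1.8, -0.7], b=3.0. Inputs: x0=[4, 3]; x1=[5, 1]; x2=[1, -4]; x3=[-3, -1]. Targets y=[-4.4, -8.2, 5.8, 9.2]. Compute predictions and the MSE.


ŷ0 = (-1.8)·(4) + (-0.7)·(3) + 3.0 = -6.3
ŷ1 = (-1.8)·(5) + (-0.7)·(1) + 3.0 = -6.7
ŷ2 = (-1.8)·(1) + (-0.7)·(-4) + 3.0 = 4.0
ŷ3 = (-1.8)·(-3) + (-0.7)·(-1) + 3.0 = 9.1
errors² = [3.61, 2.25, 3.24, 0.01]
MSE = 9.1100/4 = 2.2775

2.2775


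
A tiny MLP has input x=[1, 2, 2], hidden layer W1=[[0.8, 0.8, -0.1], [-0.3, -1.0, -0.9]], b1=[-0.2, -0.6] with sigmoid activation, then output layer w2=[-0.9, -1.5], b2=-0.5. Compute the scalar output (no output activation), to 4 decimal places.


z1[0] = (0.8)·(1) + (0.8)·(2) + (-0.1)·(2) - 0.2 = 2.0
z1[1] = (-0.3)·(1) + (-1.0)·(2) + (-0.9)·(2) - 0.6 = -4.7
h = sigmoid(z1) = [0.8808, 0.009]
output = (-0.9)·(0.8808) + (-1.5)·(0.009) - 0.5 = -1.3062

-1.3062


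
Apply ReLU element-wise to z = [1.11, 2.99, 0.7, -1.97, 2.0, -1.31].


ReLU(1.11) = max(0, 1.11) = 1.11
ReLU(2.99) = max(0, 2.99) = 2.99
ReLU(0.7) = max(0, 0.7) = 0.7
ReLU(-1.97) = max(0, -1.97) = 0.0
ReLU(2.0) = max(0, 2.0) = 2.0
ReLU(-1.31) = max(0, -1.31) = 0.0
result = [1.11, 2.99, 0.7, 0.0, 2.0, 0.0]

[1.11, 2.99, 0.7, 0.0, 2.0, 0.0]


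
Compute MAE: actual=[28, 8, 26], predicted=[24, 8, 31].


Absolute errors: |28-24|=4, |8-8|=0, |26-31|=5
Sum = 9
MAE = 9/3 = 3

3


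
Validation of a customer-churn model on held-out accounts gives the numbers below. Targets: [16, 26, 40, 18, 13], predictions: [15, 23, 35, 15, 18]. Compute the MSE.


Squared errors: (16-15)²=1, (26-23)²=9, (40-35)²=25, (18-15)²=9, (13-18)²=25
Sum = 69
MSE = 69/5 = 69/5

69/5


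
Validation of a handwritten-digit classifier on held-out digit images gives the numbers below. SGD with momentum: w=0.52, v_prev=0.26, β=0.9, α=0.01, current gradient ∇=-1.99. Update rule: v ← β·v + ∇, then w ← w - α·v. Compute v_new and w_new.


v_new = 0.9·0.26 - 1.99 = 0.234 - 1.99 = -1.756
w_new = 0.52 - 0.01·-1.756 = 0.52 + 0.01756 = 0.53756

v_new=-1.756, w_new=0.53756


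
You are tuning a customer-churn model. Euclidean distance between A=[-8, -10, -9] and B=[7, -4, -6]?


d = √((-8-7)² + (-10+ 4)² + (-9+ 6)²)
  = √(225 + 36 + 9)
  = √270 = 16.4317

16.4317


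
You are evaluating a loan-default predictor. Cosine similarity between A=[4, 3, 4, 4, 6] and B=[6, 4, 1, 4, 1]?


A·B = 4·6 + 3·4 + 4·1 + 4·4 + 6·1 = 62
‖A‖ = √93 = 9.6437, ‖B‖ = √70 = 8.3666
cos = 62/(√93·√70) = 62/√6510 = 0.7684

0.7684


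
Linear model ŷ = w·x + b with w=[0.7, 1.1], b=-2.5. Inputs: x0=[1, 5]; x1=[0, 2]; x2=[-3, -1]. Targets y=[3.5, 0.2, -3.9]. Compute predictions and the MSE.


ŷ0 = (0.7)·(1) + (1.1)·(5) - 2.5 = 3.7
ŷ1 = (0.7)·(0) + (1.1)·(2) - 2.5 = -0.3
ŷ2 = (0.7)·(-3) + (1.1)·(-1) - 2.5 = -5.7
errors² = [0.04, 0.25, 3.24]
MSE = 3.5300/3 = 1.1767

1.1767


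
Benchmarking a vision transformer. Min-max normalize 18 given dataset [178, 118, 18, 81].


min=18, max=178
(18-18)/(178-18) = 0/160 = 0.0

0.0


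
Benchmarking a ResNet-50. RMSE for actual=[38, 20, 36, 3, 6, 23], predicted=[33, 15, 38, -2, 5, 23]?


MSE = 80/6 = 13.3333
RMSE = √(80/6) = 3.6515

3.6515


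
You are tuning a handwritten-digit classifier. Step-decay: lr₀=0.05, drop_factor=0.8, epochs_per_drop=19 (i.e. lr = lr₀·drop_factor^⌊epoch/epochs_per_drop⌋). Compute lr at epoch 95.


n_drops = ⌊95/19⌋ = 5
lr = 0.05·0.8^5 = 0.05·0.32768 = 0.016384

0.016384


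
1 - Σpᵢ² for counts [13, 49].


Probabilities: [13/62, 49/62] ≈ [0.2097, 0.7903]
Σpᵢ² = (169 + 2401)/62² = 2570/3844
Gini = 1 - Σpᵢ² = 1 - 2570/3844 = 0.3314

0.3314


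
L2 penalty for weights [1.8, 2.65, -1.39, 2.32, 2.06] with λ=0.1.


‖w‖₂² = (1.8)² + (2.65)² + (-1.39)² + (2.32)² + (2.06)²
     = 3.24 + 7.0225 + 1.9321 + 5.3824 + 4.2436
     = 21.8206
λ·‖w‖₂² = 0.1·21.8206 = 2.18206

2.18206


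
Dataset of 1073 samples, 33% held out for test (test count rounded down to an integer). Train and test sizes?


Test = ⌊1073·33/100⌋ = 354
Train = 1073 - 354 = 719

Train: 719, Test: 354


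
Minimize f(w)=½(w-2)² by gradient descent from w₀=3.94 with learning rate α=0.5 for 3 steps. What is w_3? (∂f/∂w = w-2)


step 1: grad = 3.94-2 = 1.94; w = 3.94 - 0.5·(1.94) = 2.97
step 2: grad = 2.97-2 = 0.97; w = 2.97 - 0.5·(0.97) = 2.485
step 3: grad = 2.485-2 = 0.485; w = 2.485 - 0.5·(0.485) = 2.2425

2.2425


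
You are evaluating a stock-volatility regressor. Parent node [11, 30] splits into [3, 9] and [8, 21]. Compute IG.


Parent = [11, 30], H_parent = 0.839
H_left = 0.8113 (n=12), H_right = 0.8498 (n=29)
H_children = (12/41)·0.8113 + (29/41)·0.8498 = 0.8385
IG = 0.839 - 0.8385 = 0.0005

0.0005


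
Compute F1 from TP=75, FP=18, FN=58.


Precision = 75/93 = 0.8065
Recall = 75/133 = 0.5639
F1 = 2·P·R/(P+R) = 2·TP/(2·TP+FP+FN) = 150/(150+18+58) = 150/226 = 0.6637

0.6637


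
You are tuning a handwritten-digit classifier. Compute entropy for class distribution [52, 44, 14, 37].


Probabilities: [52/147, 44/147, 14/147, 37/147] ≈ [0.3537, 0.2993, 0.0952, 0.2517]
H = -((52/147)·log₂(52/147) + (44/147)·log₂(44/147) + (14/147)·log₂(14/147) + (37/147)·log₂(37/147))
  = 1.8752 bits

1.8752 bits


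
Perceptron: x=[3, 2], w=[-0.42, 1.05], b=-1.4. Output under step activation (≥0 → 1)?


z = (3)·(-0.42) + (2)·(1.05) - 1.4
  = -0.56
step(z) = 0 (z<0)

0


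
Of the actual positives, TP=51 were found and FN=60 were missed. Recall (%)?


Recall = TP/(TP+FN)
= 51/(51+60)
= 51/111 = 45.95%

45.95%


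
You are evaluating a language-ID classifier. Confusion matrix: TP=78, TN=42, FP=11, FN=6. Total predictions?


Total = TP + TN + FP + FN
= 78 + 42 + 11 + 6
= 137
(Predicted positive: 89, predicted negative: 48)

137


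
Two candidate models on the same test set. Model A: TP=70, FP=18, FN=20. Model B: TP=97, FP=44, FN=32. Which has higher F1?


Model A: P=70/88=0.7955, R=70/90=0.7778, F1=2PR/(P+R)=2TP/(2TP+FP+FN)=140/178=0.7865
Model B: P=97/141=0.6879, R=97/129=0.7519, F1=2PR/(P+R)=2TP/(2TP+FP+FN)=194/270=0.7185
0.7865 > 0.7185 → Model A

Model A


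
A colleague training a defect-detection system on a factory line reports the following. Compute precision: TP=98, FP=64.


Precision = TP/(TP+FP)
= 98/(98+64)
= 98/162 = 60.49%

60.49%


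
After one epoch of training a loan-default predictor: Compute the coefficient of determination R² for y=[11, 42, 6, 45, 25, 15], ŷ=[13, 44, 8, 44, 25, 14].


ȳ = 24
SS_res = Σ(y-ŷ)² = 14
SS_tot = Σ(y-ȳ)² = 1340
R² = 1 - SS_res/SS_tot = 1 - 0.0104 = 0.9896

0.9896


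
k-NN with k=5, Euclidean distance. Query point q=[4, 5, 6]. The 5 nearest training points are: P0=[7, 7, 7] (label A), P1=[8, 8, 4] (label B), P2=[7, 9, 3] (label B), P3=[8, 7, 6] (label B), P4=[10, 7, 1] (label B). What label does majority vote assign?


d(q,P0) = 3.7417  (label A)
d(q,P1) = 5.3852  (label B)
d(q,P2) = 5.831  (label B)
d(q,P3) = 4.4721  (label B)
d(q,P4) = 8.0623  (label B)
Votes: A=1, B=4
Majority → B

B


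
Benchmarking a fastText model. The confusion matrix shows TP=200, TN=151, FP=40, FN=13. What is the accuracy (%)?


Accuracy = (TP+TN)/(TP+TN+FP+FN)
= (200+151)/(404)
= 351/404 = 86.88%

86.88%


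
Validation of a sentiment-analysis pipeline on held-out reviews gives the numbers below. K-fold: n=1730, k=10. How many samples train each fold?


Fold size = 1730/10 = 173
Training per fold = 1730 - 173 = 1557

1557


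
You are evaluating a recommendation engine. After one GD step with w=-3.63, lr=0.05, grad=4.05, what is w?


w_new = w - α·∇
= -3.63 - 0.05·4.05
= -3.63 - 0.2025
= -3.8325

-3.8325


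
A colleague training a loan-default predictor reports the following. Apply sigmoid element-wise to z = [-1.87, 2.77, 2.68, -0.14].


σ(-1.87) = 1/(1+e^1.87) = 0.1335
σ(2.77) = 1/(1+e^-2.77) = 0.941
σ(2.68) = 1/(1+e^-2.68) = 0.9358
σ(-0.14) = 1/(1+e^0.14) = 0.4651
result = [0.1335, 0.941, 0.9358, 0.4651]

[0.1335, 0.941, 0.9358, 0.4651]


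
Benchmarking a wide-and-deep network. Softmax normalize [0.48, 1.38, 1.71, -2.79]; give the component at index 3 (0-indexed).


Exponentials: e^0.48=1.6161, e^1.38=3.9749, e^1.71=5.529, e^-2.79=0.0614
Sum = 11.1814
Softmax = [0.1445, 0.3555, 0.4945, 0.0055]
p[3] = 0.0614/11.1814 = 0.0055

0.0055


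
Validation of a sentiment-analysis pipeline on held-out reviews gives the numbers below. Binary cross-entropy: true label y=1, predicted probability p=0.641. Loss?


BCE = -[y·ln(p) + (1-y)·ln(1-p)]
= -1·ln(0.641) - 0
= -ln(0.641) = 0.4447

0.4447


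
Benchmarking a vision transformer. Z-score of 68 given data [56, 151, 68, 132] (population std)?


μ = 101.75, σ = 40.5362
z = (68 - 101.75)/40.5362 = -0.8326

-0.8326


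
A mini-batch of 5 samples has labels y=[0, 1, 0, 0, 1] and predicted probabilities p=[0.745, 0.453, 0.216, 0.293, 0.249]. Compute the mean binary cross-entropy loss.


L[0] = -ln(1-0.745) = -ln(0.255) = 1.3665
L[1] = -ln(0.453) = 0.7919
L[2] = -ln(1-0.216) = -ln(0.784) = 0.2433
L[3] = -ln(1-0.293) = -ln(0.707) = 0.3467
L[4] = -ln(0.249) = 1.3903
mean = (1.3665 + 0.7919 + 0.2433 + 0.3467 + 1.3903)/5 = 0.8277

0.8277


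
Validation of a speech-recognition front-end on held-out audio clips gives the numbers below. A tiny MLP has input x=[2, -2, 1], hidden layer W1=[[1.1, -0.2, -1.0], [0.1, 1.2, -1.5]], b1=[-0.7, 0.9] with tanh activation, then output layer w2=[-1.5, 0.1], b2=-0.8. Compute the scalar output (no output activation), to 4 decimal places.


z1[0] = (1.1)·(2) + (-0.2)·(-2) + (-1.0)·(1) - 0.7 = 0.9
z1[1] = (0.1)·(2) + (1.2)·(-2) + (-1.5)·(1) + 0.9 = -2.8
h = tanh(z1) = [0.7163, -0.9926]
output = (-1.5)·(0.7163) + (0.1)·(-0.9926) - 0.8 = -1.9737

-1.9737


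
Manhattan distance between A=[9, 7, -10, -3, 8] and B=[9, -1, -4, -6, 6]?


d = |9-9| + |7+ 1| + |-10+ 4| + |-3+ 6| + |8-6|
  = 0 + 8 + 6 + 3 + 2
  = 19

19


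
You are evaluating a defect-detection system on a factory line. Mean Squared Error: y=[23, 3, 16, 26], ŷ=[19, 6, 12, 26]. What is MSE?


Squared errors: (23-19)²=16, (3-6)²=9, (16-12)²=16, (26-26)²=0
Sum = 41
MSE = 41/4 = 41/4

41/4


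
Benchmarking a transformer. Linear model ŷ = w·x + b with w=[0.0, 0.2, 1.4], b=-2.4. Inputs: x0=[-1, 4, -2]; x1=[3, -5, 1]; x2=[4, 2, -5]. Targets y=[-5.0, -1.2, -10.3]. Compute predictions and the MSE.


ŷ0 = (0.0)·(-1) + (0.2)·(4) + (1.4)·(-2) - 2.4 = -4.4
ŷ1 = (0.0)·(3) + (0.2)·(-5) + (1.4)·(1) - 2.4 = -2.0
ŷ2 = (0.0)·(4) + (0.2)·(2) + (1.4)·(-5) - 2.4 = -9.0
errors² = [0.36, 0.64, 1.69]
MSE = 2.6900/3 = 0.8967

0.8967


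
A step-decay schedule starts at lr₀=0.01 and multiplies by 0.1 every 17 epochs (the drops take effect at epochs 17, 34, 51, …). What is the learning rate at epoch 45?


n_drops = ⌊45/17⌋ = 2
lr = 0.01·0.1^2 = 0.01·0.01 = 0.0001

0.0001


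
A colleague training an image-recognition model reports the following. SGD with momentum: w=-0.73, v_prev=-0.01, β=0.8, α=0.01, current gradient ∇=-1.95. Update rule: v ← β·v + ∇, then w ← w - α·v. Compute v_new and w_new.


v_new = 0.8·-0.01 - 1.95 = -0.008 - 1.95 = -1.958
w_new = -0.73 - 0.01·-1.958 = -0.73 + 0.01958 = -0.71042

v_new=-1.958, w_new=-0.71042


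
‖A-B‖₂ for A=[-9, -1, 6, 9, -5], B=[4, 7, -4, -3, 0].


d = √((-9-4)² + (-1-7)² + (6+ 4)² + (9+ 3)² + (-5-0)²)
  = √(169 + 64 + 100 + 144 + 25)
  = √502 = 22.4054

22.4054


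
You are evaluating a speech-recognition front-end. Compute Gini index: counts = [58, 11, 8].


Probabilities: [58/77, 11/77, 8/77] ≈ [0.7532, 0.1429, 0.1039]
Σpᵢ² = (3364 + 121 + 64)/77² = 3549/5929
Gini = 1 - Σpᵢ² = 1 - 3549/5929 = 0.4014

0.4014


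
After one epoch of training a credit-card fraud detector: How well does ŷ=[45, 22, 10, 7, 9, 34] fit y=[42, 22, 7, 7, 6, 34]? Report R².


ȳ = 19.6667
SS_res = Σ(y-ŷ)² = 27
SS_tot = Σ(y-ȳ)² = 1217.33
R² = 1 - SS_res/SS_tot = 1 - 0.0222 = 0.9778

0.9778


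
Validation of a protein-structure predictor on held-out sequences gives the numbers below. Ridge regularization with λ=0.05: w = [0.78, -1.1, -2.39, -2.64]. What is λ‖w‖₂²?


‖w‖₂² = (0.78)² + (-1.1)² + (-2.39)² + (-2.64)²
     = 0.6084 + 1.21 + 5.7121 + 6.9696
     = 14.5001
λ·‖w‖₂² = 0.05·14.5001 = 0.725005

0.725005


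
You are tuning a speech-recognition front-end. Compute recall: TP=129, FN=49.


Recall = TP/(TP+FN)
= 129/(129+49)
= 129/178 = 72.47%

72.47%


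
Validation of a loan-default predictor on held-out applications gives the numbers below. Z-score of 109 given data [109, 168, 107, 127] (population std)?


μ = 127.75, σ = 24.5089
z = (109 - 127.75)/24.5089 = -0.765

-0.765


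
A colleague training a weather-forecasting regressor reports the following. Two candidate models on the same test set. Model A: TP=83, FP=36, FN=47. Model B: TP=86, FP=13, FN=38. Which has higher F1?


Model A: P=83/119=0.6975, R=83/130=0.6385, F1=2PR/(P+R)=2TP/(2TP+FP+FN)=166/249=0.6667
Model B: P=86/99=0.8687, R=86/124=0.6935, F1=2PR/(P+R)=2TP/(2TP+FP+FN)=172/223=0.7713
0.6667 < 0.7713 → Model B

Model B


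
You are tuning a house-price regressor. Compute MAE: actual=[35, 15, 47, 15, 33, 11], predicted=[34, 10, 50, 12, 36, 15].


Absolute errors: |35-34|=1, |15-10|=5, |47-50|=3, |15-12|=3, |33-36|=3, |11-15|=4
Sum = 19
MAE = 19/6 = 19/6

19/6


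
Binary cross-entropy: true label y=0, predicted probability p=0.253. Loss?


BCE = -[y·ln(p) + (1-y)·ln(1-p)]
= -0 - 1·ln(1-0.253)
= -ln(0.747) = 0.2917

0.2917


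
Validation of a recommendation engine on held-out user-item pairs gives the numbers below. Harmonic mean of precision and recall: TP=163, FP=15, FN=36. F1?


Precision = 163/178 = 0.9157
Recall = 163/199 = 0.8191
F1 = 2·P·R/(P+R) = 2·TP/(2·TP+FP+FN) = 326/(326+15+36) = 326/377 = 0.8647

0.8647


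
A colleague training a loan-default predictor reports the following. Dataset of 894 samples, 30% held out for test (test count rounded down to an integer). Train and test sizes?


Test = ⌊894·30/100⌋ = 268
Train = 894 - 268 = 626

Train: 626, Test: 268


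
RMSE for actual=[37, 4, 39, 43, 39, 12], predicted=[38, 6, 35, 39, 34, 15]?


MSE = 71/6 = 11.8333
RMSE = √(71/6) = 3.44

3.44


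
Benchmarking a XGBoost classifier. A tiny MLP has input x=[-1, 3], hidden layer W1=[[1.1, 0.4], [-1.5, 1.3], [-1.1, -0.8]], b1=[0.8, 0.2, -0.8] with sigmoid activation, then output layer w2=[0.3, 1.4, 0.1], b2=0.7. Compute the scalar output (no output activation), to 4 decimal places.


z1[0] = (1.1)·(-1) + (0.4)·(3) + 0.8 = 0.9
z1[1] = (-1.5)·(-1) + (1.3)·(3) + 0.2 = 5.6
z1[2] = (-1.1)·(-1) + (-0.8)·(3) - 0.8 = -2.1
h = sigmoid(z1) = [0.7109, 0.9963, 0.1091]
output = (0.3)·(0.7109) + (1.4)·(0.9963) + (0.1)·(0.1091) + 0.7 = 2.319

2.319


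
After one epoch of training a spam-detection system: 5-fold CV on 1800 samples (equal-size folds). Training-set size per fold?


Fold size = 1800/5 = 360
Training per fold = 1800 - 360 = 1440

1440


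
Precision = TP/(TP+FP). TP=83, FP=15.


Precision = TP/(TP+FP)
= 83/(83+15)
= 83/98 = 84.69%

84.69%


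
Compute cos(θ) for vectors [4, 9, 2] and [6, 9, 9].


A·B = 4·6 + 9·9 + 2·9 = 123
‖A‖ = √101 = 10.0499, ‖B‖ = √198 = 14.0712
cos = 123/(√101·√198) = 123/√19998 = 0.8698

0.8698


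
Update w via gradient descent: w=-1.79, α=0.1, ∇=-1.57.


w_new = w - α·∇
= -1.79 - 0.1·-1.57
= -1.79 + 0.157
= -1.633

-1.633


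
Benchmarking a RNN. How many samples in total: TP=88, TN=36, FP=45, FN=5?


Total = TP + TN + FP + FN
= 88 + 36 + 45 + 5
= 174
(Predicted positive: 133, predicted negative: 41)

174


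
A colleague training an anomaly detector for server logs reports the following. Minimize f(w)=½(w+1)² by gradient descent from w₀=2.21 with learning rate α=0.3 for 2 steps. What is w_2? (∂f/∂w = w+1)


step 1: grad = 2.21+1 = 3.21; w = 2.21 - 0.3·(3.21) = 1.247
step 2: grad = 1.247+1 = 2.247; w = 1.247 - 0.3·(2.247) = 0.5729

0.5729


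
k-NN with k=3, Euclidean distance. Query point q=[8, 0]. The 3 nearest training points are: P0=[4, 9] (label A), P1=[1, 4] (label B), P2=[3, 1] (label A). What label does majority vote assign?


d(q,P0) = 9.8489  (label A)
d(q,P1) = 8.0623  (label B)
d(q,P2) = 5.099  (label A)
Votes: A=2, B=1
Majority → A

A


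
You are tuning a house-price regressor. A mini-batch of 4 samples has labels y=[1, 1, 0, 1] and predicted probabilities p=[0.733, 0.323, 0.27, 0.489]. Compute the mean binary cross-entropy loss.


L[0] = -ln(0.733) = 0.3106
L[1] = -ln(0.323) = 1.1301
L[2] = -ln(1-0.27) = -ln(0.73) = 0.3147
L[3] = -ln(0.489) = 0.7154
mean = (0.3106 + 1.1301 + 0.3147 + 0.7154)/4 = 0.6177

0.6177


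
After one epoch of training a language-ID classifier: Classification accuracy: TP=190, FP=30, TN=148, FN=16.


Accuracy = (TP+TN)/(TP+TN+FP+FN)
= (190+148)/(384)
= 338/384 = 88.02%

88.02%


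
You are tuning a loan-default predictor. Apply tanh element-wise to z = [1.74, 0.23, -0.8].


tanh(1.74) = 0.9402
tanh(0.23) = 0.226
tanh(-0.8) = -0.664
result = [0.9402, 0.226, -0.664]

[0.9402, 0.226, -0.664]


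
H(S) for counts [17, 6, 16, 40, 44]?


Probabilities: [17/123, 6/123, 16/123, 40/123, 44/123] ≈ [0.1382, 0.0488, 0.1301, 0.3252, 0.3577]
H = -((17/123)·log₂(17/123) + (6/123)·log₂(6/123) + (16/123)·log₂(16/123) + (40/123)·log₂(40/123) + (44/123)·log₂(44/123))
  = 2.0475 bits

2.0475 bits


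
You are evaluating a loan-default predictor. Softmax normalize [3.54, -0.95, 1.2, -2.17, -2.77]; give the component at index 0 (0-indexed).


Exponentials: e^3.54=34.4669, e^-0.95=0.3867, e^1.2=3.3201, e^-2.17=0.1142, e^-2.77=0.0627
Sum = 38.3506
Softmax = [0.8987, 0.0101, 0.0866, 0.003, 0.0016]
p[0] = 34.4669/38.3506 = 0.8987

0.8987


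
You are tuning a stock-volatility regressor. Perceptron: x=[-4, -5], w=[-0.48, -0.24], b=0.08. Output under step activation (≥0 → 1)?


z = (-4)·(-0.48) + (-5)·(-0.24) + 0.08
  = 3.2
step(z) = 1 (z≥0)

1


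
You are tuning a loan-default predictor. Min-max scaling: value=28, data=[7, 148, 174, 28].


min=7, max=174
(28-7)/(174-7) = 21/167 = 0.1257

0.1257


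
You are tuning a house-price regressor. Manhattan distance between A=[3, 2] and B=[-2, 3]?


d = |3+ 2| + |2-3|
  = 5 + 1
  = 6

6


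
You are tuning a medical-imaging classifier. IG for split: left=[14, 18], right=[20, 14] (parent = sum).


Parent = [34, 32], H_parent = 0.9993
H_left = 0.9887 (n=32), H_right = 0.9774 (n=34)
H_children = (32/66)·0.9887 + (34/66)·0.9774 = 0.9829
IG = 0.9993 - 0.9829 = 0.0164

0.0164


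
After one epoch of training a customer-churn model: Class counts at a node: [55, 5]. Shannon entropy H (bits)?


Probabilities: [55/60, 5/60] ≈ [0.9167, 0.0833]
H = -((55/60)·log₂(55/60) + (5/60)·log₂(5/60))
  = 0.4138 bits

0.4138 bits


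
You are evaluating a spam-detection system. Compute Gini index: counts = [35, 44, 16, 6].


Probabilities: [35/101, 44/101, 16/101, 6/101] ≈ [0.3465, 0.4356, 0.1584, 0.0594]
Σpᵢ² = (1225 + 1936 + 256 + 36)/101² = 3453/10201
Gini = 1 - Σpᵢ² = 1 - 3453/10201 = 0.6615

0.6615


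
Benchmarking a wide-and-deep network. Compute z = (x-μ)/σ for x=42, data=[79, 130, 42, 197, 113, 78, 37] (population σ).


μ = 96.5714, σ = 51.6219
z = (42 - 96.5714)/51.6219 = -1.0571

-1.0571


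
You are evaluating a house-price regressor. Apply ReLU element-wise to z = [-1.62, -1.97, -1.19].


ReLU(-1.62) = max(0, -1.62) = 0.0
ReLU(-1.97) = max(0, -1.97) = 0.0
ReLU(-1.19) = max(0, -1.19) = 0.0
result = [0.0, 0.0, 0.0]

[0.0, 0.0, 0.0]


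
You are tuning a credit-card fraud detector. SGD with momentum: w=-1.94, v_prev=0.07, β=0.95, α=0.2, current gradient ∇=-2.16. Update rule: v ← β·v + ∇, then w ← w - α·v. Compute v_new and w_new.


v_new = 0.95·0.07 - 2.16 = 0.0665 - 2.16 = -2.0935
w_new = -1.94 - 0.2·-2.0935 = -1.94 + 0.4187 = -1.5213

v_new=-2.0935, w_new=-1.5213


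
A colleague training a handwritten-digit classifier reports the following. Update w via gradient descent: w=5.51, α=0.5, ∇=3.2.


w_new = w - α·∇
= 5.51 - 0.5·3.2
= 5.51 - 1.6
= 3.91

3.91


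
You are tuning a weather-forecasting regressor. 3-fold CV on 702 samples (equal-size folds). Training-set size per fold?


Fold size = 702/3 = 234
Training per fold = 702 - 234 = 468

468


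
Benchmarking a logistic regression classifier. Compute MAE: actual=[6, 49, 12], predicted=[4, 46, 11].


Absolute errors: |6-4|=2, |49-46|=3, |12-11|=1
Sum = 6
MAE = 6/3 = 2

2


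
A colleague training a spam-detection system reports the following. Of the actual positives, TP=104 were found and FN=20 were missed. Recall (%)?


Recall = TP/(TP+FN)
= 104/(104+20)
= 104/124 = 83.87%

83.87%


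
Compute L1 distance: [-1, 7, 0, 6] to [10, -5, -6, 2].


d = |-1-10| + |7+ 5| + |0+ 6| + |6-2|
  = 11 + 12 + 6 + 4
  = 33

33


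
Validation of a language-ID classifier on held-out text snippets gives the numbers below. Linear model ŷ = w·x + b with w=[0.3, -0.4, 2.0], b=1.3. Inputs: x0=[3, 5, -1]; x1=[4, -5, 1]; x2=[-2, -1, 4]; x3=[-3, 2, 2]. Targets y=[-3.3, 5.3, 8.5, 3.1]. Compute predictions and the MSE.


ŷ0 = (0.3)·(3) + (-0.4)·(5) + (2.0)·(-1) + 1.3 = -1.8
ŷ1 = (0.3)·(4) + (-0.4)·(-5) + (2.0)·(1) + 1.3 = 6.5
ŷ2 = (0.3)·(-2) + (-0.4)·(-1) + (2.0)·(4) + 1.3 = 9.1
ŷ3 = (0.3)·(-3) + (-0.4)·(2) + (2.0)·(2) + 1.3 = 3.6
errors² = [2.25, 1.44, 0.36, 0.25]
MSE = 4.3000/4 = 1.075

1.075


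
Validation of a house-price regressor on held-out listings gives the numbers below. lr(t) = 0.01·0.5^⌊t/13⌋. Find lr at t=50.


n_drops = ⌊50/13⌋ = 3
lr = 0.01·0.5^3 = 0.01·0.125 = 0.00125

0.00125


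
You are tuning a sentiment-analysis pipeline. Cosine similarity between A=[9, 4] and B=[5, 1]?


A·B = 9·5 + 4·1 = 49
‖A‖ = √97 = 9.8489, ‖B‖ = √26 = 5.099
cos = 49/(√97·√26) = 49/√2522 = 0.9757

0.9757


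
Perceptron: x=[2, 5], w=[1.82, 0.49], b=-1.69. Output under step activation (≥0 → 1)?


z = (2)·(1.82) + (5)·(0.49) - 1.69
  = 4.4
step(z) = 1 (z≥0)

1


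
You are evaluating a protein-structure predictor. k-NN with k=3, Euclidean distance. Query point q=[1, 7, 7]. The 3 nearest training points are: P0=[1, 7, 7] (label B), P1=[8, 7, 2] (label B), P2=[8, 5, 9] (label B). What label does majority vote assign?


d(q,P0) = 0.0  (label B)
d(q,P1) = 8.6023  (label B)
d(q,P2) = 7.5498  (label B)
Votes: A=0, B=3
Majority → B

B


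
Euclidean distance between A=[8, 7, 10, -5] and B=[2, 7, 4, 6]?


d = √((8-2)² + (7-7)² + (10-4)² + (-5-6)²)
  = √(36 + 0 + 36 + 121)
  = √193 = 13.8924

13.8924


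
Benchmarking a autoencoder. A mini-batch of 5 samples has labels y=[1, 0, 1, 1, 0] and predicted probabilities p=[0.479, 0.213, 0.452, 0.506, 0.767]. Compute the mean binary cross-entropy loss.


L[0] = -ln(0.479) = 0.7361
L[1] = -ln(1-0.213) = -ln(0.787) = 0.2395
L[2] = -ln(0.452) = 0.7941
L[3] = -ln(0.506) = 0.6812
L[4] = -ln(1-0.767) = -ln(0.233) = 1.4567
mean = (0.7361 + 0.2395 + 0.7941 + 0.6812 + 1.4567)/5 = 0.7815

0.7815


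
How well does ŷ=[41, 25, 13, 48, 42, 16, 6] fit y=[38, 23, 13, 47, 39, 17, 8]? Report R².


ȳ = 26.4286
SS_res = Σ(y-ŷ)² = 28
SS_tot = Σ(y-ȳ)² = 1335.71
R² = 1 - SS_res/SS_tot = 1 - 0.021 = 0.979

0.979


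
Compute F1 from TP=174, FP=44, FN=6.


Precision = 174/218 = 0.7982
Recall = 174/180 = 0.9667
F1 = 2·P·R/(P+R) = 2·TP/(2·TP+FP+FN) = 348/(348+44+6) = 348/398 = 0.8744

0.8744


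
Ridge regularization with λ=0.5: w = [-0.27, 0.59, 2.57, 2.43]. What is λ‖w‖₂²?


‖w‖₂² = (-0.27)² + (0.59)² + (2.57)² + (2.43)²
     = 0.0729 + 0.3481 + 6.6049 + 5.9049
     = 12.9308
λ·‖w‖₂² = 0.5·12.9308 = 6.4654

6.4654


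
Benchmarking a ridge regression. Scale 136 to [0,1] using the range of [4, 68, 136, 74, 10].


min=4, max=136
(136-4)/(136-4) = 132/132 = 1.0

1.0


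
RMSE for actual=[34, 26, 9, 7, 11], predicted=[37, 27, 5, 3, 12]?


MSE = 43/5 = 8.6
RMSE = √(43/5) = 2.9326

2.9326


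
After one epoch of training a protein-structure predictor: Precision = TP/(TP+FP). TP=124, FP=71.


Precision = TP/(TP+FP)
= 124/(124+71)
= 124/195 = 63.59%

63.59%


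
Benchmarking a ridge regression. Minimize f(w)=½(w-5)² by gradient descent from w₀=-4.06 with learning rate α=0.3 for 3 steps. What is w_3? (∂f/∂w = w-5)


step 1: grad = -4.06-5 = -9.06; w = -4.06 - 0.3·(-9.06) = -1.342
step 2: grad = -1.342-5 = -6.342; w = -1.342 - 0.3·(-6.342) = 0.5606
step 3: grad = 0.5606-5 = -4.4394; w = 0.5606 - 0.3·(-4.4394) = 1.89242

1.89242


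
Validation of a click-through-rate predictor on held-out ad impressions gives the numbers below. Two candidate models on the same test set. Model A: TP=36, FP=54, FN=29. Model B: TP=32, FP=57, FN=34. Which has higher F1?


Model A: P=36/90=0.4, R=36/65=0.5538, F1=2PR/(P+R)=2TP/(2TP+FP+FN)=72/155=0.4645
Model B: P=32/89=0.3596, R=32/66=0.4848, F1=2PR/(P+R)=2TP/(2TP+FP+FN)=64/155=0.4129
0.4645 > 0.4129 → Model A

Model A


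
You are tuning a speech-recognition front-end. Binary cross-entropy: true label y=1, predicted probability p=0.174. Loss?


BCE = -[y·ln(p) + (1-y)·ln(1-p)]
= -1·ln(0.174) - 0
= -ln(0.174) = 1.7487

1.7487


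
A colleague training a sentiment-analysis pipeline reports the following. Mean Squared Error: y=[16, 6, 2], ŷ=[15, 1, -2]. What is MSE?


Squared errors: (16-15)²=1, (6-1)²=25, (2+ 2)²=16
Sum = 42
MSE = 42/3 = 14

14


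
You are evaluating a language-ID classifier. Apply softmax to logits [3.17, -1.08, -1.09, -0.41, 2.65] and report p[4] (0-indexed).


Exponentials: e^3.17=23.8075, e^-1.08=0.3396, e^-1.09=0.3362, e^-0.41=0.6637, e^2.65=14.154
Sum = 39.301
Softmax = [0.6058, 0.0086, 0.0086, 0.0169, 0.3601]
p[4] = 14.154/39.301 = 0.3601

0.3601


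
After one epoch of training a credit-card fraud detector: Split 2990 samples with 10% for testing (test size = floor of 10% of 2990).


Test = ⌊2990·10/100⌋ = 299
Train = 2990 - 299 = 2691

Train: 2691, Test: 299


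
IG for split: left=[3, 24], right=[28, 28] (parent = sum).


Parent = [31, 52], H_parent = 0.9533
H_left = 0.5033 (n=27), H_right = 1 (n=56)
H_children = (27/83)·0.5033 + (56/83)·1 = 0.8384
IG = 0.9533 - 0.8384 = 0.1149

0.1149


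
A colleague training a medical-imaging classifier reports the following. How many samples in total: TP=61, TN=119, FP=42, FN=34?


Total = TP + TN + FP + FN
= 61 + 119 + 42 + 34
= 256
(Predicted positive: 103, predicted negative: 153)

256


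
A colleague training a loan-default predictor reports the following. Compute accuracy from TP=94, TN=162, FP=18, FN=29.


Accuracy = (TP+TN)/(TP+TN+FP+FN)
= (94+162)/(303)
= 256/303 = 84.49%

84.49%


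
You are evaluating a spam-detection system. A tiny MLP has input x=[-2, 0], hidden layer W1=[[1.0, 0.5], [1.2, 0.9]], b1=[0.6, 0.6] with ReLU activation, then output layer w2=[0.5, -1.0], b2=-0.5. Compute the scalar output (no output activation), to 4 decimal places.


z1[0] = (1.0)·(-2) + (0.5)·(0) + 0.6 = -1.4
z1[1] = (1.2)·(-2) + (0.9)·(0) + 0.6 = -1.8
h = ReLU(z1) = [0.0, 0.0]
output = (0.5)·(0.0) + (-1.0)·(0.0) - 0.5 = -0.5

-0.5


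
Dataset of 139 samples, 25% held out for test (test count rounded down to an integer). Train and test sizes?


Test = ⌊139·25/100⌋ = 34
Train = 139 - 34 = 105

Train: 105, Test: 34


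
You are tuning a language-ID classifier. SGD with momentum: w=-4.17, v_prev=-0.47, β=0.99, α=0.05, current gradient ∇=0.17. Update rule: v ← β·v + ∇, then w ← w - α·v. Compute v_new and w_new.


v_new = 0.99·-0.47 + 0.17 = -0.4653 + 0.17 = -0.2953
w_new = -4.17 - 0.05·-0.2953 = -4.17 + 0.014765 = -4.155235

v_new=-0.2953, w_new=-4.155235


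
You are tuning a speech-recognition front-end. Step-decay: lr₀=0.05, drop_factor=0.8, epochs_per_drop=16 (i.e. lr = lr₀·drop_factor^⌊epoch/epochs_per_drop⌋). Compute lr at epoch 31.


n_drops = ⌊31/16⌋ = 1
lr = 0.05·0.8^1 = 0.05·0.8 = 0.04

0.04


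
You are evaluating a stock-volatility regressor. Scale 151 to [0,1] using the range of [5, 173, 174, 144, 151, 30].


min=5, max=174
(151-5)/(174-5) = 146/169 = 0.8639

0.8639


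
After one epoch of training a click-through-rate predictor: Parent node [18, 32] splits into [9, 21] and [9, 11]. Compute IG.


Parent = [18, 32], H_parent = 0.9427
H_left = 0.8813 (n=30), H_right = 0.9928 (n=20)
H_children = (30/50)·0.8813 + (20/50)·0.9928 = 0.9259
IG = 0.9427 - 0.9259 = 0.0168

0.0168


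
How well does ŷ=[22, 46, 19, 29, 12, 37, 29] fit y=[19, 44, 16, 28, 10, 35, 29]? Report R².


ȳ = 25.8571
SS_res = Σ(y-ŷ)² = 31
SS_tot = Σ(y-ȳ)² = 822.86
R² = 1 - SS_res/SS_tot = 1 - 0.0377 = 0.9623

0.9623


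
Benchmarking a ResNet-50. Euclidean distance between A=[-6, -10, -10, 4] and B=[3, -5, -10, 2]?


d = √((-6-3)² + (-10+ 5)² + (-10+ 10)² + (4-2)²)
  = √(81 + 25 + 0 + 4)
  = √110 = 10.4881

10.4881


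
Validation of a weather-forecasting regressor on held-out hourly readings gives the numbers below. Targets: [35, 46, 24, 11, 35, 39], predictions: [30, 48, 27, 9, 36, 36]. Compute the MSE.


Squared errors: (35-30)²=25, (46-48)²=4, (24-27)²=9, (11-9)²=4, (35-36)²=1, (39-36)²=9
Sum = 52
MSE = 52/6 = 26/3

26/3


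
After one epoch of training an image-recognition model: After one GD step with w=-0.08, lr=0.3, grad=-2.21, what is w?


w_new = w - α·∇
= -0.08 - 0.3·-2.21
= -0.08 + 0.663
= 0.583

0.583


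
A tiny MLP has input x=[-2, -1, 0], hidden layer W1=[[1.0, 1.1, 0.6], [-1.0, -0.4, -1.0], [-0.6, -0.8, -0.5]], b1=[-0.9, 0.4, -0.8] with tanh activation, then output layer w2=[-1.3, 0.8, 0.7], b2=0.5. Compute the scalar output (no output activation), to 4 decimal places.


z1[0] = (1.0)·(-2) + (1.1)·(-1) + (0.6)·(0) - 0.9 = -4.0
z1[1] = (-1.0)·(-2) + (-0.4)·(-1) + (-1.0)·(0) + 0.4 = 2.8
z1[2] = (-0.6)·(-2) + (-0.8)·(-1) + (-0.5)·(0) - 0.8 = 1.2
h = tanh(z1) = [-0.9993, 0.9926, 0.8337]
output = (-1.3)·(-0.9993) + (0.8)·(0.9926) + (0.7)·(0.8337) + 0.5 = 3.1768

3.1768


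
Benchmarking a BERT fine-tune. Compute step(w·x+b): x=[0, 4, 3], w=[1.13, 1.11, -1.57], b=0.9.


z = (0)·(1.13) + (4)·(1.11) + (3)·(-1.57) + 0.9
  = 0.63
step(z) = 1 (z≥0)

1


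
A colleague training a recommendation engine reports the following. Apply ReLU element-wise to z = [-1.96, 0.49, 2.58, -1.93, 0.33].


ReLU(-1.96) = max(0, -1.96) = 0.0
ReLU(0.49) = max(0, 0.49) = 0.49
ReLU(2.58) = max(0, 2.58) = 2.58
ReLU(-1.93) = max(0, -1.93) = 0.0
ReLU(0.33) = max(0, 0.33) = 0.33
result = [0.0, 0.49, 2.58, 0.0, 0.33]

[0.0, 0.49, 2.58, 0.0, 0.33]


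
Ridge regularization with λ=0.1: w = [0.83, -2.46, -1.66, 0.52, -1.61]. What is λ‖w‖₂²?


‖w‖₂² = (0.83)² + (-2.46)² + (-1.66)² + (0.52)² + (-1.61)²
     = 0.6889 + 6.0516 + 2.7556 + 0.2704 + 2.5921
     = 12.3586
λ·‖w‖₂² = 0.1·12.3586 = 1.23586

1.23586


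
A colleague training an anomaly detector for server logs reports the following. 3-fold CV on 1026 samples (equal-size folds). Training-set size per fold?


Fold size = 1026/3 = 342
Training per fold = 1026 - 342 = 684

684


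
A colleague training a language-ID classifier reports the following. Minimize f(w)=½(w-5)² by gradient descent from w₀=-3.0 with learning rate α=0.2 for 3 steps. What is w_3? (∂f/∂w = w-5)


step 1: grad = -3-5 = -8; w = -3 - 0.2·(-8) = -1.4
step 2: grad = -1.4-5 = -6.4; w = -1.4 - 0.2·(-6.4) = -0.12
step 3: grad = -0.12-5 = -5.12; w = -0.12 - 0.2·(-5.12) = 0.904

0.904


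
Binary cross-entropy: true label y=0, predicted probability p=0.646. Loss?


BCE = -[y·ln(p) + (1-y)·ln(1-p)]
= -0 - 1·ln(1-0.646)
= -ln(0.354) = 1.0385

1.0385


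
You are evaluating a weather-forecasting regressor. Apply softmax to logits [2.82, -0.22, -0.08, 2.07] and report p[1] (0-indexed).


Exponentials: e^2.82=16.7769, e^-0.22=0.8025, e^-0.08=0.9231, e^2.07=7.9248
Sum = 26.4273
Softmax = [0.6348, 0.0304, 0.0349, 0.2999]
p[1] = 0.8025/26.4273 = 0.0304

0.0304


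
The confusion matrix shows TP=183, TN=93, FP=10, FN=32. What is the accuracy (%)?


Accuracy = (TP+TN)/(TP+TN+FP+FN)
= (183+93)/(318)
= 276/318 = 86.79%

86.79%


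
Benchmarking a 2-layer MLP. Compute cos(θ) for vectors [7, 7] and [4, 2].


A·B = 7·4 + 7·2 = 42
‖A‖ = √98 = 9.8995, ‖B‖ = √20 = 4.4721
cos = 42/(√98·√20) = 42/√1960 = 0.9487

0.9487
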